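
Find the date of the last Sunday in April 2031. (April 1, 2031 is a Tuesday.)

April 2031 begins on a Tuesday, so the first Sunday is April 6 (5 days later).
April 2031 has 30 days. Adding weeks: 6, 13, 20, 27 — the last one ≤ 30 is the 27th.

27 April 2031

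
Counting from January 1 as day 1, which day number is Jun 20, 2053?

171

Days in months before Jun: 31 + 28 + 31 + 30 + 31 = 151.
Plus 20 days into Jun → day 171.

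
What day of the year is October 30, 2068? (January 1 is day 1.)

304

Days in months before October: 31 + 29 + 31 + 30 + 31 + 30 + 31 + 31 + 30 = 274.
Plus 30 days into October → day 304.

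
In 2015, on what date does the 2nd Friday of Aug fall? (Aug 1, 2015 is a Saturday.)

Aug 14, 2015

Aug 2015 begins on a Saturday, so the first Friday is Aug 7 (6 days later).
The 2nd Friday is 1 weeks later: 7 + 7 = 14.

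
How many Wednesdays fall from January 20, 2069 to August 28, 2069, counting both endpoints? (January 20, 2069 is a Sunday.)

32

January 20, 2069 is a Sunday; the first Wednesday on or after it is January 23, 2069 (3 days later).
From January 23, 2069 to August 28, 2069: 8 + 28 + 31 + 30 + 31 + 30 + 31 + 28 = 217 days (rest of January, February, March, April, May, June, July, August).
217 ÷ 7 = 31 full weeks with remainder 0, so 31 more Wednesdays after the first → 32.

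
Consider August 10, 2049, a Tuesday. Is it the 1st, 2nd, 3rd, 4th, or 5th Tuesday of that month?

2nd

Day 10 falls in week ⌈10/7⌉ of the month.
Days 1–7 hold the 1st Tuesday, 8–14 the 2nd, 15–21 the 3rd, 22–28 the 4th, 29–31 the 5th.
10 is in the range for the 2nd.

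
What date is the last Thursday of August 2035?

30 August 2035

August 2035 begins on a Wednesday, so the first Thursday is August 2 (1 day later).
August 2035 has 31 days. Adding weeks: 2, 9, 16, 23, 30 — the last one ≤ 31 is the 30th.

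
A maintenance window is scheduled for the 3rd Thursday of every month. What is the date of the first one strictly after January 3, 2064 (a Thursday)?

January 17, 2064

January 2064 starts on a Tuesday; its first Thursday is the 3rd, so the 3rd Thursday is the 17th — January 17, 2064.
January 17, 2064 is after January 3, 2064, so that is the next one.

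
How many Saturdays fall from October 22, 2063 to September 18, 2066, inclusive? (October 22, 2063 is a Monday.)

October 22, 2063 is a Monday; the first Saturday on or after it is October 27, 2063 (5 days later).
From October 27, 2063 to September 18, 2066: 65 + 366 + 365 + 261 = 1057 days (rest of 2063, 2064, 2065, to September 18, 2066 in 2066).
1057 ÷ 7 = 151 full weeks with remainder 0, so 151 more Saturdays after the first → 152.

152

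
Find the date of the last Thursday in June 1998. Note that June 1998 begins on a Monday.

1998-06-25

June 1998 begins on a Monday, so the first Thursday is June 4 (3 days later).
June 1998 has 30 days. Adding weeks: 4, 11, 18, 25 — the last one ≤ 30 is the 25th.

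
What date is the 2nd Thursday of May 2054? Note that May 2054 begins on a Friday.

2054-05-14

May 2054 begins on a Friday, so the first Thursday is May 7 (6 days later).
The 2nd Thursday is 1 weeks later: 7 + 7 = 14.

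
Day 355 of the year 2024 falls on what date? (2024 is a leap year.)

Dec 20, 2024

Jan has 31 days (355 − 31 = 324 remain).
Feb has 29 days (324 − 29 = 295 remain).
Mar has 31 days (295 − 31 = 264 remain).
Apr has 30 days (264 − 30 = 234 remain).
May has 31 days (234 − 31 = 203 remain).
Jun has 30 days (203 − 30 = 173 remain).
Jul has 31 days (173 − 31 = 142 remain).
Aug has 31 days (142 − 31 = 111 remain).
Sep has 30 days (111 − 30 = 81 remain).
Oct has 31 days (81 − 31 = 50 remain).
Nov has 30 days (50 − 30 = 20 remain).
20 into Dec → Dec 20.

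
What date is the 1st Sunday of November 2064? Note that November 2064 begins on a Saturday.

2 November 2064

November 2064 begins on a Saturday, so the first Sunday is November 2 (1 day later).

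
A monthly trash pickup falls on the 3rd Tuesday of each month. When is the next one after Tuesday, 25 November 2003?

November 2003 starts on a Saturday; its first Tuesday is the 4th, so the 3rd Tuesday is the 18th — 18 November 2003.
That is not after 25 November 2003, so look at December 2003.
December 2003 starts on a Monday; its first Tuesday is the 2nd, so the 3rd Tuesday is the 16th — 16 December 2003.

16 December 2003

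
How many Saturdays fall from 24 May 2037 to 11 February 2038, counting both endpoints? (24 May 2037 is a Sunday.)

37

24 May 2037 is a Sunday; the first Saturday on or after it is 30 May 2037 (6 days later).
From 30 May 2037 to 11 February 2038: 1 + 30 + 31 + 31 + 30 + 31 + 30 + 31 + 31 + 11 = 257 days (rest of May, June, July, August, September, October, November, December, January, February).
257 ÷ 7 = 36 full weeks with remainder 5, so 36 more Saturdays after the first → 37.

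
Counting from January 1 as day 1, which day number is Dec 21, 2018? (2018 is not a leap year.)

355

Days in months before Dec: 31 + 28 + 31 + 30 + 31 + 30 + 31 + 31 + 30 + 31 + 30 = 334.
Plus 21 days into Dec → day 355.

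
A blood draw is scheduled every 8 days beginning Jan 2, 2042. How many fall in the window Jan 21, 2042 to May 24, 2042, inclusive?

Occurrences land 8·i days after Jan 2, 2042 for i = 0, 1, 2, …
Jan 21, 2042 is 19 days after the start; 19 ÷ 8 = 2 remainder 3; since the remainder is 3, round up to i = 3. First occurrence in the window: #4 on Jan 26, 2042 (3×8 = 24 days in).
May 24, 2042 is 142 days after the start; 142 ÷ 8 = 17 remainder 6. Last occurrence in the window: #18 on May 18, 2042.
Occurrences #4 through #18: 15 in total.

15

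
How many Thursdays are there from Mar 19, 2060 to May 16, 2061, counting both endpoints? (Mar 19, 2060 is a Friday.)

Mar 19, 2060 is a Friday; the first Thursday on or after it is Mar 25, 2060 (6 days later).
From Mar 25, 2060 to May 16, 2061: 281 + 136 = 417 days (rest of 2060, to May 16, 2061 in 2061).
417 ÷ 7 = 59 full weeks with remainder 4, so 59 more Thursdays after the first → 60.

60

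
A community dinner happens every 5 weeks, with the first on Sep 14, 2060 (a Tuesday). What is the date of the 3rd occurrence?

Nov 23, 2060

The 3rd occurrence is 2 intervals after the first: 2 × 35 = 70 days after Sep 14, 2060.
Sep has 30 days — 16 days to the end of Sep leaves 54.
Oct has 31 days (23 left).
23 days into Nov → Nov 23, 2060.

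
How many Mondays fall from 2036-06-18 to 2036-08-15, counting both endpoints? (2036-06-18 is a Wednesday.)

2036-06-18 is a Wednesday; the first Monday on or after it is 2036-06-23 (5 days later).
From 2036-06-23 to 2036-08-15: 7 + 31 + 15 = 53 days (rest of June, July, August).
53 ÷ 7 = 7 full weeks with remainder 4, so 7 more Mondays after the first → 8.

8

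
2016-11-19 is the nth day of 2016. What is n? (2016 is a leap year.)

Days in months before November: 31 + 29 + 31 + 30 + 31 + 30 + 31 + 31 + 30 + 31 = 305.
Plus 19 days into November → day 324.

324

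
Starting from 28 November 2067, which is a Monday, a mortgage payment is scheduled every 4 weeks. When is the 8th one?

11 June 2068

The 8th occurrence is 7 intervals after the first: 7 × 28 = 196 days after 28 November 2067.
November has 30 days — 2 days to the end of November leaves 194.
December has 31 days (163 left).
January has 31 days (132 left).
February has 29 days (103 left).
March has 31 days (72 left).
April has 30 days (42 left).
May has 31 days (11 left).
11 days into June → 11 June 2068.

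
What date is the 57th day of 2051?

January has 31 days (57 − 31 = 26 remain).
26 into February → February 26.

2051-02-26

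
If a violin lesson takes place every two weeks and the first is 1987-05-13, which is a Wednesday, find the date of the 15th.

1987-11-25

The 15th occurrence is 14 intervals after the first: 14 × 14 = 196 days after 1987-05-13.
May has 31 days — 18 days to the end of May leaves 178.
June has 30 days (148 left).
July has 31 days (117 left).
August has 31 days (86 left).
September has 30 days (56 left).
October has 31 days (25 left).
25 days into November → 1987-11-25.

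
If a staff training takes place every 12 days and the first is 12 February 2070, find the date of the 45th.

The 45th occurrence is 44 intervals after the first: 44 × 12 = 528 days after 12 February 2070.
February has 28 days — 16 days to the end of February leaves 512.
From end of February to end of 2070 is 306 days (206 left).
January has 31 days (175 left).
February has 28 days (147 left).
March has 31 days (116 left).
April has 30 days (86 left).
May has 31 days (55 left).
June has 30 days (25 left).
25 days into July → 25 July 2071.

25 July 2071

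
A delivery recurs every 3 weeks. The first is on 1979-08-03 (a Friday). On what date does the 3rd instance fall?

1979-09-14

The 3rd occurrence is 2 intervals after the first: 2 × 21 = 42 days after 1979-08-03.
August has 31 days — 28 days to the end of August leaves 14.
14 days into September → 1979-09-14.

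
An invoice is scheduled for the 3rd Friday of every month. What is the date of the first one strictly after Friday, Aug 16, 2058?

Aug 2058 starts on a Thursday; its first Friday is the 2nd, so the 3rd Friday is the 16th — Aug 16, 2058.
That is not after Aug 16, 2058, so look at Sep 2058.
Sep 2058 starts on a Sunday; its first Friday is the 6th, so the 3rd Friday is the 20th — Sep 20, 2058.

Sep 20, 2058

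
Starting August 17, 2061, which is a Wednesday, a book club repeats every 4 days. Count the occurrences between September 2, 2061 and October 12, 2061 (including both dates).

Occurrences land 4·i days after August 17, 2061 for i = 0, 1, 2, …
September 2, 2061 is 16 days after the start; 16 ÷ 4 = 4 remainder 0. First occurrence in the window: #5 on September 2, 2061 (4×4 = 16 days in).
October 12, 2061 is 56 days after the start; 56 ÷ 4 = 14 remainder 0. Last occurrence in the window: #15 on October 12, 2061.
Occurrences #5 through #15: 11 in total.

11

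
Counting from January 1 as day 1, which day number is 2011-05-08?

128

Days in months before May: 31 + 28 + 31 + 30 = 120.
Plus 8 days into May → day 128.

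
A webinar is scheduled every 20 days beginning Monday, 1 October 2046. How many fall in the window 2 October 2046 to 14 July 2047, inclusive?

14

Occurrences land 20·i days after 1 October 2046 for i = 0, 1, 2, …
2 October 2046 is 1 day after the start; 1 ÷ 20 = 0 remainder 1; since the remainder is 1, round up to i = 1. First occurrence in the window: #2 on 21 October 2046 (1×20 = 20 days in).
14 July 2047 is 286 days after the start; 286 ÷ 20 = 14 remainder 6. Last occurrence in the window: #15 on 8 July 2047.
Occurrences #2 through #15: 14 in total.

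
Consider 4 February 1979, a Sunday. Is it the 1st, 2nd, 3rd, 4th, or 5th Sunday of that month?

1st

Day 4 falls in week ⌈4/7⌉ of the month.
Days 1–7 hold the 1st Sunday, 8–14 the 2nd, 15–21 the 3rd, 22–28 the 4th, 29–31 the 5th.
4 is in the range for the 1st.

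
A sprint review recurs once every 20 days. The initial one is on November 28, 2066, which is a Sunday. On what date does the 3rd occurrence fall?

The 3rd occurrence is 2 intervals after the first: 2 × 20 = 40 days after November 28, 2066.
November has 30 days — 2 days to the end of November leaves 38.
December has 31 days (7 left).
7 days into January → January 7, 2067.

January 7, 2067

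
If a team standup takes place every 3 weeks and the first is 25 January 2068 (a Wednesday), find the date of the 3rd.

7 March 2068

The 3rd occurrence is 2 intervals after the first: 2 × 21 = 42 days after 25 January 2068.
January has 31 days — 6 days to the end of January leaves 36.
February has 29 days (7 left).
7 days into March → 7 March 2068.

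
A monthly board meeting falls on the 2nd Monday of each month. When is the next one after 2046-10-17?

2046-11-12

October 2046 starts on a Monday; its first Monday is the 1st, so the 2nd Monday is the 8th — 2046-10-08.
That is not after 2046-10-17, so look at November 2046.
November 2046 starts on a Thursday; its first Monday is the 5th, so the 2nd Monday is the 12th — 2046-11-12.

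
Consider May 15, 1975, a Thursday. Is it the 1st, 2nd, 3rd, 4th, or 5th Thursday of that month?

3rd

Day 15 falls in week ⌈15/7⌉ of the month.
Days 1–7 hold the 1st Thursday, 8–14 the 2nd, 15–21 the 3rd, 22–28 the 4th, 29–31 the 5th.
15 is in the range for the 3rd.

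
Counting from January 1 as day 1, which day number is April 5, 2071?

95

Days in months before April: 31 + 28 + 31 = 90.
Plus 5 days into April → day 95.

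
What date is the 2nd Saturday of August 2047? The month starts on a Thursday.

August 10, 2047

August 2047 begins on a Thursday, so the first Saturday is August 3 (2 days later).
The 2nd Saturday is 1 weeks later: 3 + 7 = 10.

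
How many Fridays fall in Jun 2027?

Jun 1, 2027 is a Tuesday; the first Friday on or after it is Jun 4, 2027 (3 days later).
From Jun 4, 2027 to Jun 30, 2027 is 30 − 4 = 26 days.
26 ÷ 7 = 3 full weeks with remainder 5, so 3 more Fridays after the first → 4.

4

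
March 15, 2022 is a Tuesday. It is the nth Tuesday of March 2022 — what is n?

3rd

Day 15 falls in week ⌈15/7⌉ of the month.
Days 1–7 hold the 1st Tuesday, 8–14 the 2nd, 15–21 the 3rd, 22–28 the 4th, 29–31 the 5th.
15 is in the range for the 3rd.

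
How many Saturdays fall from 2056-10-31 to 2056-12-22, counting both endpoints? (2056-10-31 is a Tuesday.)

2056-10-31 is a Tuesday; the first Saturday on or after it is 2056-11-04 (4 days later).
From 2056-11-04 to 2056-12-22: 26 + 22 = 48 days (rest of November, December).
48 ÷ 7 = 6 full weeks with remainder 6, so 6 more Saturdays after the first → 7.

7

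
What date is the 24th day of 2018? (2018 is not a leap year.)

24 January 2018

24 into January → January 24.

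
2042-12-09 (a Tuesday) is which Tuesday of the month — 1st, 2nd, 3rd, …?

Day 9 falls in week ⌈9/7⌉ of the month.
Days 1–7 hold the 1st Tuesday, 8–14 the 2nd, 15–21 the 3rd, 22–28 the 4th, 29–31 the 5th.
9 is in the range for the 2nd.

2nd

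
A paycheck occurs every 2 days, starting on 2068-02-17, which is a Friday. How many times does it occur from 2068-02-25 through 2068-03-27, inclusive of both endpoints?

16

Occurrences land 2·i days after 2068-02-17 for i = 0, 1, 2, …
2068-02-25 is 8 days after the start; 8 ÷ 2 = 4 remainder 0. First occurrence in the window: #5 on 2068-02-25 (4×2 = 8 days in).
2068-03-27 is 39 days after the start; 39 ÷ 2 = 19 remainder 1. Last occurrence in the window: #20 on 2068-03-26.
Occurrences #5 through #20: 16 in total.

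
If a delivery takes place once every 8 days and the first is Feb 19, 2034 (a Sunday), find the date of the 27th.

The 27th occurrence is 26 intervals after the first: 26 × 8 = 208 days after Feb 19, 2034.
Feb has 28 days — 9 days to the end of Feb leaves 199.
Mar has 31 days (168 left).
Apr has 30 days (138 left).
May has 31 days (107 left).
Jun has 30 days (77 left).
Jul has 31 days (46 left).
Aug has 31 days (15 left).
15 days into Sep → Sep 15, 2034.

Sep 15, 2034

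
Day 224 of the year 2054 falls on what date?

August 12, 2054

January has 31 days (224 − 31 = 193 remain).
February has 28 days (193 − 28 = 165 remain).
March has 31 days (165 − 31 = 134 remain).
April has 30 days (134 − 30 = 104 remain).
May has 31 days (104 − 31 = 73 remain).
June has 30 days (73 − 30 = 43 remain).
July has 31 days (43 − 31 = 12 remain).
12 into August → August 12.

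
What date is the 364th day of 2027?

January has 31 days (364 − 31 = 333 remain).
February has 28 days (333 − 28 = 305 remain).
March has 31 days (305 − 31 = 274 remain).
April has 30 days (274 − 30 = 244 remain).
May has 31 days (244 − 31 = 213 remain).
June has 30 days (213 − 30 = 183 remain).
July has 31 days (183 − 31 = 152 remain).
August has 31 days (152 − 31 = 121 remain).
September has 30 days (121 − 30 = 91 remain).
October has 31 days (91 − 31 = 60 remain).
November has 30 days (60 − 30 = 30 remain).
30 into December → December 30.

30 December 2027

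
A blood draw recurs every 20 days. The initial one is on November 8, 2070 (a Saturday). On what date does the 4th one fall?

The 4th occurrence is 3 intervals after the first: 3 × 20 = 60 days after November 8, 2070.
November has 30 days — 22 days to the end of November leaves 38.
December has 31 days (7 left).
7 days into January → January 7, 2071.

January 7, 2071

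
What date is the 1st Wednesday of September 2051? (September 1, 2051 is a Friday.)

September 2051 begins on a Friday, so the first Wednesday is September 6 (5 days later).

2051-09-06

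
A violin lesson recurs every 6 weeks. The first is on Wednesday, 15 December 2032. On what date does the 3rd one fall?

9 March 2033

The 3rd occurrence is 2 intervals after the first: 2 × 42 = 84 days after 15 December 2032.
December has 31 days — 16 days to the end of December leaves 68.
January has 31 days (37 left).
February has 28 days (9 left).
9 days into March → 9 March 2033.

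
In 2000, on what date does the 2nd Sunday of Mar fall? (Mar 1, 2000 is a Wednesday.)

Mar 2000 begins on a Wednesday, so the first Sunday is Mar 5 (4 days later).
The 2nd Sunday is 1 weeks later: 5 + 7 = 12.

Mar 12, 2000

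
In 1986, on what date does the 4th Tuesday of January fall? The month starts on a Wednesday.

28 January 1986

January 1986 begins on a Wednesday, so the first Tuesday is January 7 (6 days later).
The 4th Tuesday is 3 weeks later: 7 + 21 = 28.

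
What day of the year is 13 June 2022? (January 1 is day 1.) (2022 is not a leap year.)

164

Days in months before June: 31 + 28 + 31 + 30 + 31 = 151.
Plus 13 days into June → day 164.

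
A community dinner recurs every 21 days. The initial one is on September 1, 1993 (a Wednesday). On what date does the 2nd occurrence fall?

September 22, 1993

The 2nd occurrence is 1 interval after the first: 1 × 21 = 21 days after September 1, 1993.
21 days later is September 22, 1993.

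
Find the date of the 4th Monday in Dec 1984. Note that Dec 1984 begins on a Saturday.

Dec 1984 begins on a Saturday, so the first Monday is Dec 3 (2 days later).
The 4th Monday is 3 weeks later: 3 + 21 = 24.

Dec 24, 1984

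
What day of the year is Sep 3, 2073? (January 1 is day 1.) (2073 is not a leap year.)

Days in months before Sep: 31 + 28 + 31 + 30 + 31 + 30 + 31 + 31 = 243.
Plus 3 days into Sep → day 246.

246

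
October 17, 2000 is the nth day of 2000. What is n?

291

Days in months before October: 31 + 29 + 31 + 30 + 31 + 30 + 31 + 31 + 30 = 274.
Plus 17 days into October → day 291.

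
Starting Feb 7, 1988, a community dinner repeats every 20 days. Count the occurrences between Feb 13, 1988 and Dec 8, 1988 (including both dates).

15

Occurrences land 20·i days after Feb 7, 1988 for i = 0, 1, 2, …
Feb 13, 1988 is 6 days after the start; 6 ÷ 20 = 0 remainder 6; since the remainder is 6, round up to i = 1. First occurrence in the window: #2 on Feb 27, 1988 (1×20 = 20 days in).
Dec 8, 1988 is 305 days after the start; 305 ÷ 20 = 15 remainder 5. Last occurrence in the window: #16 on Dec 3, 1988.
Occurrences #2 through #16: 15 in total.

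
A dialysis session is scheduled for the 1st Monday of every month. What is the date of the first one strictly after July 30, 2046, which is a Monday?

August 6, 2046

July 2046 starts on a Sunday, so its 1st Monday is July 2, 2046 (1 day in).
That is not after July 30, 2046, so look at August 2046.
August 2046 starts on a Wednesday, so its 1st Monday is August 6, 2046 (5 days in).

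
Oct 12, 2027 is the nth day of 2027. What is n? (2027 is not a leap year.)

Days in months before Oct: 31 + 28 + 31 + 30 + 31 + 30 + 31 + 31 + 30 = 273.
Plus 12 days into Oct → day 285.

285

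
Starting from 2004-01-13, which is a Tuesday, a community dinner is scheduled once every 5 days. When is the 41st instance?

2004-07-31

The 41st occurrence is 40 intervals after the first: 40 × 5 = 200 days after 2004-01-13.
January has 31 days — 18 days to the end of January leaves 182.
February has 29 days (153 left).
March has 31 days (122 left).
April has 30 days (92 left).
May has 31 days (61 left).
June has 30 days (31 left).
31 days into July → 2004-07-31.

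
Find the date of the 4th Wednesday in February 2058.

The first Wednesday of February 2058 is February 6.
The 4th Wednesday is 3 weeks later: 6 + 21 = 27.

27 February 2058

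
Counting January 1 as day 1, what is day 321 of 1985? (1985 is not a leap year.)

1985-11-17

January has 31 days (321 − 31 = 290 remain).
February has 28 days (290 − 28 = 262 remain).
March has 31 days (262 − 31 = 231 remain).
April has 30 days (231 − 30 = 201 remain).
May has 31 days (201 − 31 = 170 remain).
June has 30 days (170 − 30 = 140 remain).
July has 31 days (140 − 31 = 109 remain).
August has 31 days (109 − 31 = 78 remain).
September has 30 days (78 − 30 = 48 remain).
October has 31 days (48 − 31 = 17 remain).
17 into November → November 17.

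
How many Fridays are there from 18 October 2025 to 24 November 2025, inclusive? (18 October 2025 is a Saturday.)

18 October 2025 is a Saturday; the first Friday on or after it is 24 October 2025 (6 days later).
From 24 October 2025 to 24 November 2025: 7 + 24 = 31 days (rest of October, November).
31 ÷ 7 = 4 full weeks with remainder 3, so 4 more Fridays after the first → 5.

5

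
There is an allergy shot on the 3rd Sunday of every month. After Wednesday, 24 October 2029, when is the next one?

October 2029 starts on a Monday; its first Sunday is the 7th, so the 3rd Sunday is the 21st — 21 October 2029.
That is not after 24 October 2029, so look at November 2029.
November 2029 starts on a Thursday; its first Sunday is the 4th, so the 3rd Sunday is the 18th — 18 November 2029.

18 November 2029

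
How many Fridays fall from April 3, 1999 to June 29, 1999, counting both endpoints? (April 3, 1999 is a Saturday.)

April 3, 1999 is a Saturday; the first Friday on or after it is April 9, 1999 (6 days later).
From April 9, 1999 to June 29, 1999: 21 + 31 + 29 = 81 days (rest of April, May, June).
81 ÷ 7 = 11 full weeks with remainder 4, so 11 more Fridays after the first → 12.

12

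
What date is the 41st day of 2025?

2025-02-10

January has 31 days (41 − 31 = 10 remain).
10 into February → February 10.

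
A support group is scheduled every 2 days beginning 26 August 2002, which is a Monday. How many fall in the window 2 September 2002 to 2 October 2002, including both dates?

Occurrences land 2·i days after 26 August 2002 for i = 0, 1, 2, …
2 September 2002 is 7 days after the start; 7 ÷ 2 = 3 remainder 1; since the remainder is 1, round up to i = 4. First occurrence in the window: #5 on 3 September 2002 (4×2 = 8 days in).
2 October 2002 is 37 days after the start; 37 ÷ 2 = 18 remainder 1. Last occurrence in the window: #19 on 1 October 2002.
Occurrences #5 through #19: 15 in total.

15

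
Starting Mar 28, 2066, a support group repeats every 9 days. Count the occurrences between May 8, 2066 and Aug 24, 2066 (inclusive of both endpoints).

12

Occurrences land 9·i days after Mar 28, 2066 for i = 0, 1, 2, …
May 8, 2066 is 41 days after the start; 41 ÷ 9 = 4 remainder 5; since the remainder is 5, round up to i = 5. First occurrence in the window: #6 on May 12, 2066 (5×9 = 45 days in).
Aug 24, 2066 is 149 days after the start; 149 ÷ 9 = 16 remainder 5. Last occurrence in the window: #17 on Aug 19, 2066.
Occurrences #6 through #17: 12 in total.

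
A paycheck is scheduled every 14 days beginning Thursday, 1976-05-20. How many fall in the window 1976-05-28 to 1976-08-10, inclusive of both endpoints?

5

Occurrences land 14·i days after 1976-05-20 for i = 0, 1, 2, …
1976-05-28 is 8 days after the start; 8 ÷ 14 = 0 remainder 8; since the remainder is 8, round up to i = 1. First occurrence in the window: #2 on 1976-06-03 (1×14 = 14 days in).
1976-08-10 is 82 days after the start; 82 ÷ 14 = 5 remainder 12. Last occurrence in the window: #6 on 1976-07-29.
Occurrences #2 through #6: 5 in total.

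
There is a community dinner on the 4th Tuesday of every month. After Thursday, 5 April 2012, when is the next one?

April 2012 starts on a Sunday; its first Tuesday is the 3rd, so the 4th Tuesday is the 24th — 24 April 2012.
24 April 2012 is after 5 April 2012, so that is the next one.

24 April 2012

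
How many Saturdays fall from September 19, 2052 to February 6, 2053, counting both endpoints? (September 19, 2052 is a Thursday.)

20

September 19, 2052 is a Thursday; the first Saturday on or after it is September 21, 2052 (2 days later).
From September 21, 2052 to February 6, 2053: 9 + 31 + 30 + 31 + 31 + 6 = 138 days (rest of September, October, November, December, January, February).
138 ÷ 7 = 19 full weeks with remainder 5, so 19 more Saturdays after the first → 20.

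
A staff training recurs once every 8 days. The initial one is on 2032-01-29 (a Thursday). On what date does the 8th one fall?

2032-03-25

The 8th occurrence is 7 intervals after the first: 7 × 8 = 56 days after 2032-01-29.
January has 31 days — 2 days to the end of January leaves 54.
February has 29 days (25 left).
25 days into March → 2032-03-25.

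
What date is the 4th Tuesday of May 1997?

The first Tuesday of May 1997 is May 6.
The 4th Tuesday is 3 weeks later: 6 + 21 = 27.

May 27, 1997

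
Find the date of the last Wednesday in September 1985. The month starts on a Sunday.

1985-09-25

September 1985 begins on a Sunday, so the first Wednesday is September 4 (3 days later).
September 1985 has 30 days. Adding weeks: 4, 11, 18, 25 — the last one ≤ 30 is the 25th.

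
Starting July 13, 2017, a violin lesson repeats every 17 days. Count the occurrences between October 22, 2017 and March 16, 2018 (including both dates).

Occurrences land 17·i days after July 13, 2017 for i = 0, 1, 2, …
October 22, 2017 is 101 days after the start; 101 ÷ 17 = 5 remainder 16; since the remainder is 16, round up to i = 6. First occurrence in the window: #7 on October 23, 2017 (6×17 = 102 days in).
March 16, 2018 is 246 days after the start; 246 ÷ 17 = 14 remainder 8. Last occurrence in the window: #15 on March 8, 2018.
Occurrences #7 through #15: 9 in total.

9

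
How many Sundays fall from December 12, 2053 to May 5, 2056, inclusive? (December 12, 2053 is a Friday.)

125

December 12, 2053 is a Friday; the first Sunday on or after it is December 14, 2053 (2 days later).
From December 14, 2053 to May 5, 2056: 17 + 365 + 365 + 126 = 873 days (rest of 2053, 2054, 2055, to May 5, 2056 in 2056).
873 ÷ 7 = 124 full weeks with remainder 5, so 124 more Sundays after the first → 125.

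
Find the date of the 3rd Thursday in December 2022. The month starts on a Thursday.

December 2022 begins on a Thursday, so the first Thursday is December 1.
The 3rd Thursday is 2 weeks later: 1 + 14 = 15.

December 15, 2022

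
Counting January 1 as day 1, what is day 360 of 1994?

January has 31 days (360 − 31 = 329 remain).
February has 28 days (329 − 28 = 301 remain).
March has 31 days (301 − 31 = 270 remain).
April has 30 days (270 − 30 = 240 remain).
May has 31 days (240 − 31 = 209 remain).
June has 30 days (209 − 30 = 179 remain).
July has 31 days (179 − 31 = 148 remain).
August has 31 days (148 − 31 = 117 remain).
September has 30 days (117 − 30 = 87 remain).
October has 31 days (87 − 31 = 56 remain).
November has 30 days (56 − 30 = 26 remain).
26 into December → December 26.

1994-12-26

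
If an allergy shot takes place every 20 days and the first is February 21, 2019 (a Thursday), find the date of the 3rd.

April 2, 2019

The 3rd occurrence is 2 intervals after the first: 2 × 20 = 40 days after February 21, 2019.
February has 28 days — 7 days to the end of February leaves 33.
March has 31 days (2 left).
2 days into April → April 2, 2019.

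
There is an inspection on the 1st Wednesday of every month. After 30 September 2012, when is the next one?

3 October 2012

September 2012 starts on a Saturday, so its 1st Wednesday is 5 September 2012 (4 days in).
That is not after 30 September 2012, so look at October 2012.
October 2012 starts on a Monday, so its 1st Wednesday is 3 October 2012 (2 days in).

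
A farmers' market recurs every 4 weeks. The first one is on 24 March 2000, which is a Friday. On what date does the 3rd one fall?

19 May 2000

The 3rd occurrence is 2 intervals after the first: 2 × 28 = 56 days after 24 March 2000.
March has 31 days — 7 days to the end of March leaves 49.
April has 30 days (19 left).
19 days into May → 19 May 2000.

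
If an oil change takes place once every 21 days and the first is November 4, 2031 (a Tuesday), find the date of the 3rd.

The 3rd occurrence is 2 intervals after the first: 2 × 21 = 42 days after November 4, 2031.
November has 30 days — 26 days to the end of November leaves 16.
16 days into December → December 16, 2031.

December 16, 2031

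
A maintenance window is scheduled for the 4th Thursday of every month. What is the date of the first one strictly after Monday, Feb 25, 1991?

Feb 1991 starts on a Friday; its first Thursday is the 7th, so the 4th Thursday is the 28th — Feb 28, 1991.
Feb 28, 1991 is after Feb 25, 1991, so that is the next one.

Feb 28, 1991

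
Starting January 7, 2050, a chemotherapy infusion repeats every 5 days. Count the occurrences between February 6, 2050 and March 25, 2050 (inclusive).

Occurrences land 5·i days after January 7, 2050 for i = 0, 1, 2, …
February 6, 2050 is 30 days after the start; 30 ÷ 5 = 6 remainder 0. First occurrence in the window: #7 on February 6, 2050 (6×5 = 30 days in).
March 25, 2050 is 77 days after the start; 77 ÷ 5 = 15 remainder 2. Last occurrence in the window: #16 on March 23, 2050.
Occurrences #7 through #16: 10 in total.

10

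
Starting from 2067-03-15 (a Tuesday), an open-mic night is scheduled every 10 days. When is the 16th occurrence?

The 16th occurrence is 15 intervals after the first: 15 × 10 = 150 days after 2067-03-15.
March has 31 days — 16 days to the end of March leaves 134.
April has 30 days (104 left).
May has 31 days (73 left).
June has 30 days (43 left).
July has 31 days (12 left).
12 days into August → 2067-08-12.

2067-08-12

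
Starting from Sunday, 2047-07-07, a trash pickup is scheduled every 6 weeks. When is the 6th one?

2048-02-02

The 6th occurrence is 5 intervals after the first: 5 × 42 = 210 days after 2047-07-07.
July has 31 days — 24 days to the end of July leaves 186.
August has 31 days (155 left).
September has 30 days (125 left).
October has 31 days (94 left).
November has 30 days (64 left).
December has 31 days (33 left).
January has 31 days (2 left).
2 days into February → 2048-02-02.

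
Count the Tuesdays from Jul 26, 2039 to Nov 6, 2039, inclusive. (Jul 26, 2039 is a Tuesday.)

15

Jul 26, 2039 is a Tuesday; the first Tuesday on or after it is Jul 26, 2039.
From Jul 26, 2039 to Nov 6, 2039: 5 + 31 + 30 + 31 + 6 = 103 days (rest of Jul, Aug, Sep, Oct, Nov).
103 ÷ 7 = 14 full weeks with remainder 5, so 14 more Tuesdays after the first → 15.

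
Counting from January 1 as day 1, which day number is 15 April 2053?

105

Days in months before April: 31 + 28 + 31 = 90.
Plus 15 days into April → day 105.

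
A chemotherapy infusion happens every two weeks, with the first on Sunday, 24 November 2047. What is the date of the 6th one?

2 February 2048

The 6th occurrence is 5 intervals after the first: 5 × 14 = 70 days after 24 November 2047.
November has 30 days — 6 days to the end of November leaves 64.
December has 31 days (33 left).
January has 31 days (2 left).
2 days into February → 2 February 2048.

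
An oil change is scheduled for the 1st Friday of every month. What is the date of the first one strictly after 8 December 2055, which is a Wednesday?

7 January 2056

December 2055 starts on a Wednesday, so its 1st Friday is 3 December 2055 (2 days in).
That is not after 8 December 2055, so look at January 2056.
January 2056 starts on a Saturday, so its 1st Friday is 7 January 2056 (6 days in).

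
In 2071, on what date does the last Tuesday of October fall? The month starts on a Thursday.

27 October 2071

October 2071 begins on a Thursday, so the first Tuesday is October 6 (5 days later).
October 2071 has 31 days. Adding weeks: 6, 13, 20, 27 — the last one ≤ 31 is the 27th.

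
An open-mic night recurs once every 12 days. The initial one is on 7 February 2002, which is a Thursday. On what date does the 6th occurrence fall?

8 April 2002

The 6th occurrence is 5 intervals after the first: 5 × 12 = 60 days after 7 February 2002.
February has 28 days — 21 days to the end of February leaves 39.
March has 31 days (8 left).
8 days into April → 8 April 2002.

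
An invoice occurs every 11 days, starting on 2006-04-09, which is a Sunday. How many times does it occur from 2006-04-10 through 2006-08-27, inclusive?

12

Occurrences land 11·i days after 2006-04-09 for i = 0, 1, 2, …
2006-04-10 is 1 day after the start; 1 ÷ 11 = 0 remainder 1; since the remainder is 1, round up to i = 1. First occurrence in the window: #2 on 2006-04-20 (1×11 = 11 days in).
2006-08-27 is 140 days after the start; 140 ÷ 11 = 12 remainder 8. Last occurrence in the window: #13 on 2006-08-19.
Occurrences #2 through #13: 12 in total.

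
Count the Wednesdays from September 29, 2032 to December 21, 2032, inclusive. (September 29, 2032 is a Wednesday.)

September 29, 2032 is a Wednesday; the first Wednesday on or after it is September 29, 2032.
From September 29, 2032 to December 21, 2032: 1 + 31 + 30 + 21 = 83 days (rest of September, October, November, December).
83 ÷ 7 = 11 full weeks with remainder 6, so 11 more Wednesdays after the first → 12.

12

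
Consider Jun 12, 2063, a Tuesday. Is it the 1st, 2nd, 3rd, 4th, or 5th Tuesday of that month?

2nd

Day 12 falls in week ⌈12/7⌉ of the month.
Days 1–7 hold the 1st Tuesday, 8–14 the 2nd, 15–21 the 3rd, 22–28 the 4th, 29–31 the 5th.
12 is in the range for the 2nd.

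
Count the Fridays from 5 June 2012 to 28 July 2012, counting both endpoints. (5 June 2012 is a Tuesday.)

5 June 2012 is a Tuesday; the first Friday on or after it is 8 June 2012 (3 days later).
From 8 June 2012 to 28 July 2012: 22 + 28 = 50 days (rest of June, July).
50 ÷ 7 = 7 full weeks with remainder 1, so 7 more Fridays after the first → 8.

8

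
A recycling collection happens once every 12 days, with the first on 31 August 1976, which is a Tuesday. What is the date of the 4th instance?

The 4th occurrence is 3 intervals after the first: 3 × 12 = 36 days after 31 August 1976.
August has 31 days — 0 days to the end of August leaves 36.
September has 30 days (6 left).
6 days into October → 6 October 1976.

6 October 1976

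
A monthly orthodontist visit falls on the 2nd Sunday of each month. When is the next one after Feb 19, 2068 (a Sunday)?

Mar 11, 2068

Feb 2068 starts on a Wednesday; its first Sunday is the 5th, so the 2nd Sunday is the 12th — Feb 12, 2068.
That is not after Feb 19, 2068, so look at Mar 2068.
Mar 2068 starts on a Thursday; its first Sunday is the 4th, so the 2nd Sunday is the 11th — Mar 11, 2068.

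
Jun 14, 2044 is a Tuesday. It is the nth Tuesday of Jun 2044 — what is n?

2nd

Day 14 falls in week ⌈14/7⌉ of the month.
Days 1–7 hold the 1st Tuesday, 8–14 the 2nd, 15–21 the 3rd, 22–28 the 4th, 29–31 the 5th.
14 is in the range for the 2nd.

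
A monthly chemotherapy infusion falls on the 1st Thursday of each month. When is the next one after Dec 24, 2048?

Jan 7, 2049

Dec 2048 starts on a Tuesday, so its 1st Thursday is Dec 3, 2048 (2 days in).
That is not after Dec 24, 2048, so look at Jan 2049.
Jan 2049 starts on a Friday, so its 1st Thursday is Jan 7, 2049 (6 days in).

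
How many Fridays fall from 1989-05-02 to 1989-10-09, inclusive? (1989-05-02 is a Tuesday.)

23

1989-05-02 is a Tuesday; the first Friday on or after it is 1989-05-05 (3 days later).
From 1989-05-05 to 1989-10-09: 26 + 30 + 31 + 31 + 30 + 9 = 157 days (rest of May, June, July, August, September, October).
157 ÷ 7 = 22 full weeks with remainder 3, so 22 more Fridays after the first → 23.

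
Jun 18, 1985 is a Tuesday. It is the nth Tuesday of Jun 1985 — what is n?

3rd

Day 18 falls in week ⌈18/7⌉ of the month.
Days 1–7 hold the 1st Tuesday, 8–14 the 2nd, 15–21 the 3rd, 22–28 the 4th, 29–31 the 5th.
18 is in the range for the 3rd.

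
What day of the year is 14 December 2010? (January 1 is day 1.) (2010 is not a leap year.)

348

Days in months before December: 31 + 28 + 31 + 30 + 31 + 30 + 31 + 31 + 30 + 31 + 30 = 334.
Plus 14 days into December → day 348.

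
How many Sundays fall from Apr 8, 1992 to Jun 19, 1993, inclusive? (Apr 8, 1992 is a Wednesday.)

62

Apr 8, 1992 is a Wednesday; the first Sunday on or after it is Apr 12, 1992 (4 days later).
From Apr 12, 1992 to Jun 19, 1993: 263 + 170 = 433 days (rest of 1992, to Jun 19, 1993 in 1993).
433 ÷ 7 = 61 full weeks with remainder 6, so 61 more Sundays after the first → 62.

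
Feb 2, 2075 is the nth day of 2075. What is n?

33

Days in months before Feb: 31 = 31.
Plus 2 days into Feb → day 33.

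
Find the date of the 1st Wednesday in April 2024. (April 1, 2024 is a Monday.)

2024-04-03

April 2024 begins on a Monday, so the first Wednesday is April 3 (2 days later).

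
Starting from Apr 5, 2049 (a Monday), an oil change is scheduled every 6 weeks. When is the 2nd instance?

The 2nd occurrence is 1 interval after the first: 1 × 42 = 42 days after Apr 5, 2049.
Apr has 30 days — 25 days to the end of Apr leaves 17.
17 days into May → May 17, 2049.

May 17, 2049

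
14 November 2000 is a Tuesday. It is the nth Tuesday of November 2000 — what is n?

Day 14 falls in week ⌈14/7⌉ of the month.
Days 1–7 hold the 1st Tuesday, 8–14 the 2nd, 15–21 the 3rd, 22–28 the 4th, 29–31 the 5th.
14 is in the range for the 2nd.

2nd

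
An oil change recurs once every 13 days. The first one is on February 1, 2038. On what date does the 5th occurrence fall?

March 25, 2038

The 5th occurrence is 4 intervals after the first: 4 × 13 = 52 days after February 1, 2038.
February has 28 days — 27 days to the end of February leaves 25.
25 days into March → March 25, 2038.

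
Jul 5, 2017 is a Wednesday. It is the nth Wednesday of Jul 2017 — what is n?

1st

Day 5 falls in week ⌈5/7⌉ of the month.
Days 1–7 hold the 1st Wednesday, 8–14 the 2nd, 15–21 the 3rd, 22–28 the 4th, 29–31 the 5th.
5 is in the range for the 1st.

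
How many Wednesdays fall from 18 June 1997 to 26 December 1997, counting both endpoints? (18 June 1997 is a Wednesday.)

18 June 1997 is a Wednesday; the first Wednesday on or after it is 18 June 1997.
From 18 June 1997 to 26 December 1997: 12 + 31 + 31 + 30 + 31 + 30 + 26 = 191 days (rest of June, July, August, September, October, November, December).
191 ÷ 7 = 27 full weeks with remainder 2, so 27 more Wednesdays after the first → 28.

28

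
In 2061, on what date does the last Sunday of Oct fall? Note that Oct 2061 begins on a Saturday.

Oct 2061 begins on a Saturday, so the first Sunday is Oct 2 (1 day later).
Oct 2061 has 31 days. Adding weeks: 2, 9, 16, 23, 30 — the last one ≤ 31 is the 30th.

Oct 30, 2061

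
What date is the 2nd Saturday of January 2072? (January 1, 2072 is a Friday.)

9 January 2072

January 2072 begins on a Friday, so the first Saturday is January 2 (1 day later).
The 2nd Saturday is 1 weeks later: 2 + 7 = 9.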